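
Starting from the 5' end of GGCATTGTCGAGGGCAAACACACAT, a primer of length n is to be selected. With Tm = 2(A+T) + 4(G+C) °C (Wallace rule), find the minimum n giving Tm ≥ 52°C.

n = 16

First 15 bases: GGCATTGTCGAGGGC → Tm = 50°C (< 52°C)
First 16 bases: GGCATTGTCGAGGGCA → Tm = 52°C (≥ 52°C)
Since every base adds ≥2°C, Tm only increases with n, so the threshold is first crossed at n = 16.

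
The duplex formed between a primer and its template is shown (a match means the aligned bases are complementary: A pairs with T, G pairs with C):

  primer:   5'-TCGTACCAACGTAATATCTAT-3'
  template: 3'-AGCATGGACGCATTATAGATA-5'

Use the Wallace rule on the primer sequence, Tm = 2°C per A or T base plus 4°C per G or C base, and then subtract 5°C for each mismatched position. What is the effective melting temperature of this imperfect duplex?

46°C

Primer base counts: A=7, T=7, G=2, C=5 → A+T=14, G+C=7
Perfect-match Tm = 2(14) + 4(7) = 28 + 28 = 56°C
Mismatches (positions where the bases are not complementary): 2 (at positions 8, 9)
Effective Tm = 56 − 2×5 = 56 − 10 = 46°C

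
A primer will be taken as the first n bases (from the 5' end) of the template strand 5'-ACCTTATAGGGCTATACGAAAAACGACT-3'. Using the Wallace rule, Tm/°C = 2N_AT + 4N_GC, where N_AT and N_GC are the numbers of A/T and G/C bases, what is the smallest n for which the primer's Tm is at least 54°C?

n = 19

First 18 bases: ACCTTATAGGGCTATACG → Tm = 52°C (< 54°C)
First 19 bases: ACCTTATAGGGCTATACGA → Tm = 54°C (≥ 54°C)
Since every base adds ≥2°C, Tm only increases with n, so the threshold is first crossed at n = 19.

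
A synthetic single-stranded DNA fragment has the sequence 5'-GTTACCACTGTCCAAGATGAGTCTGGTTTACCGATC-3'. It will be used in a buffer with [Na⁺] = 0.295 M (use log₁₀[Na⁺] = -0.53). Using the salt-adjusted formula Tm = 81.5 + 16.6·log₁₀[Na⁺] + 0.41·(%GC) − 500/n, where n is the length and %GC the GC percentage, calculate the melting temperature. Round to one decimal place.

78.2°C

Length n = 36. Base counts: A=8, T=11, C=9, G=8
G+C = 17, so %GC = 17/36 × 100 = 47.222%
Salt term: 16.6 × (-0.53) = -8.798
GC term: 0.41 × 47.222 = 19.361; length term: −500/36 = −13.889
Tm = 81.5 + (-8.798) + 19.361 − 13.889 = 78.174 → 78.2°C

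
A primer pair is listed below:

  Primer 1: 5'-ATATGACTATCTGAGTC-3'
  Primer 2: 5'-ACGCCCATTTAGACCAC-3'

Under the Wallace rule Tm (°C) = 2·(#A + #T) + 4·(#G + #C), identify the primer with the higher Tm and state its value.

Primer 1: A+T=11, G+C=6 → Tm = 2(11)+4(6) = 46°C
Primer 2: A+T=8, G+C=9 → Tm = 2(8)+4(9) = 52°C
46°C vs 52°C → primer 2 is higher.

Primer 2, 52°C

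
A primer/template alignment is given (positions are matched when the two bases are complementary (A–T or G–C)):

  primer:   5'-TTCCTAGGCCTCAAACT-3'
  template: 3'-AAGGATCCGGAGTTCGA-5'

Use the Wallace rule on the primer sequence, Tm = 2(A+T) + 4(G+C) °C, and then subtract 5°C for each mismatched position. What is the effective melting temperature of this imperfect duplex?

45°C

Primer base counts: A=4, T=5, G=2, C=6 → A+T=9, G+C=8
Perfect-match Tm = 2(9) + 4(8) = 18 + 32 = 50°C
Mismatches (positions where the bases are not complementary): 1 (at position 15)
Effective Tm = 50 − 1×5 = 50 − 5 = 45°C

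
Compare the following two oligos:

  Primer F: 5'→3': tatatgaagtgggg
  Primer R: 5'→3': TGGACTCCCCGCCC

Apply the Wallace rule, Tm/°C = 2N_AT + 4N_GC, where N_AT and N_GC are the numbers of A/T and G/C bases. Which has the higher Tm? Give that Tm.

Primer F: A+T=8, G+C=6 → Tm = 2(8)+4(6) = 40°C
Primer R: A+T=3, G+C=11 → Tm = 2(3)+4(11) = 50°C
40°C vs 50°C → primer R is higher.

Primer R, 50°C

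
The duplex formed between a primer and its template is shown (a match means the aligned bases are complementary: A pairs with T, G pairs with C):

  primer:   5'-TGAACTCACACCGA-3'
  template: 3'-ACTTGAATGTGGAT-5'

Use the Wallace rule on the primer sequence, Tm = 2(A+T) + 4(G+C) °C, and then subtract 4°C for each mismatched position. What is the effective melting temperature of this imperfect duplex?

34°C

Primer base counts: A=5, T=2, G=2, C=5 → A+T=7, G+C=7
Perfect-match Tm = 2(7) + 4(7) = 14 + 28 = 42°C
Mismatches (positions where the bases are not complementary): 2 (at positions 7, 13)
Effective Tm = 42 − 2×4 = 42 − 8 = 34°C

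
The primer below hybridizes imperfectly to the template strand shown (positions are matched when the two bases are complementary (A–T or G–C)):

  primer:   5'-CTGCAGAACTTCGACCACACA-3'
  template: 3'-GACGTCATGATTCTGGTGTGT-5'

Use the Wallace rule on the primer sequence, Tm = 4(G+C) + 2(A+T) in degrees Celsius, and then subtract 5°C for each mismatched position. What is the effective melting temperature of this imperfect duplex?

Primer base counts: A=7, T=3, G=3, C=8 → A+T=10, G+C=11
Perfect-match Tm = 2(10) + 4(11) = 20 + 44 = 64°C
Mismatches (positions where the bases are not complementary): 3 (at positions 7, 11, 12)
Effective Tm = 64 − 3×5 = 64 − 15 = 49°C

49°C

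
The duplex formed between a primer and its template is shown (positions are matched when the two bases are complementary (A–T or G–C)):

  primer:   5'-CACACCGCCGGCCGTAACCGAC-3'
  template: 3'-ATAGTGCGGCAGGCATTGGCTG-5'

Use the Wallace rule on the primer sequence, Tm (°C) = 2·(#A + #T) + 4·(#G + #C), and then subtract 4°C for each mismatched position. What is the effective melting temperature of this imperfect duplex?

56°C

Primer base counts: A=5, T=1, G=5, C=11 → A+T=6, G+C=16
Perfect-match Tm = 2(6) + 4(16) = 12 + 64 = 76°C
Mismatches (positions where the bases are not complementary): 5 (at positions 1, 3, 4, 5, 11)
Effective Tm = 76 − 5×4 = 76 − 20 = 56°C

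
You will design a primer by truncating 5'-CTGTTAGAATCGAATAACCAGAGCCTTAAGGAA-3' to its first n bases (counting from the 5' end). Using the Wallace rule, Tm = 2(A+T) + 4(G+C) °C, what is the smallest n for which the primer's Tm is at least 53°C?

First 19 bases: CTGTTAGAATCGAATAACC → Tm = 52°C (< 53°C)
First 20 bases: CTGTTAGAATCGAATAACCA → Tm = 54°C (≥ 53°C)
Each additional base adds 2°C (A/T) or 4°C (G/C), so Tm is non-decreasing in n; n = 20 is the first length to reach 53°C.

n = 20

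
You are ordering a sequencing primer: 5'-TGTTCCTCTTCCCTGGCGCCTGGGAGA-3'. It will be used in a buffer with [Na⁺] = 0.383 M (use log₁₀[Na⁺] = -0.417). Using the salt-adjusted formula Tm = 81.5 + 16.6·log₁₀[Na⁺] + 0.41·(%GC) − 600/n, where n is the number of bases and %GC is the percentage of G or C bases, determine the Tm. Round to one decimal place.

78.2°C

Length n = 27. Scanning the sequence gives C=9, G=8, A=2, T=8.
G+C = 17, so %GC = 17/27 × 100 = 62.963%
Salt term: 16.6 × (-0.417) = -6.922
GC term: 0.41 × 62.963 = 25.815; length term: −600/27 = −22.222
Tm = 81.5 + (-6.922) + 25.815 − 22.222 = 78.171 → 78.2°C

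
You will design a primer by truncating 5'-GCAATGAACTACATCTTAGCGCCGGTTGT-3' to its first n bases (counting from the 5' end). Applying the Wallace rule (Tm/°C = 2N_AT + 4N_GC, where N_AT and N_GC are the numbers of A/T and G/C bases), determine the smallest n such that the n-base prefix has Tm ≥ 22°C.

First 7 bases: GCAATGA → Tm = 20°C (< 22°C)
First 8 bases: GCAATGAA → Tm = 22°C (≥ 22°C)
Since every base adds ≥2°C, Tm only increases with n, so the threshold is first crossed at n = 8.

n = 8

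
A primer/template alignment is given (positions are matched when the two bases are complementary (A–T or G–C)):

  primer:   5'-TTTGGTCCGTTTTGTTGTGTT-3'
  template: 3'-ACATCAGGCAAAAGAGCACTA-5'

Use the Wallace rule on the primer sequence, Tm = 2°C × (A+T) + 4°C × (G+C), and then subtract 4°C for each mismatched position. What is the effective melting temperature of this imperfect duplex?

Primer base counts: A=0, T=13, G=6, C=2 → A+T=13, G+C=8
Perfect-match Tm = 2(13) + 4(8) = 26 + 32 = 58°C
Mismatches (positions where the bases are not complementary): 5 (at positions 2, 4, 14, 16, 20)
Effective Tm = 58 − 5×4 = 58 − 20 = 38°C

38°C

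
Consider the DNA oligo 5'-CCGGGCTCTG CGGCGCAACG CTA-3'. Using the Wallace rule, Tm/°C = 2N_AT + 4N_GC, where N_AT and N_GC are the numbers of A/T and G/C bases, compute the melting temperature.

80°C

Base counts: G=8, T=3, A=3, C=9
AT pairs contribute 6, GC pairs contribute 17.
Tm = 4·17 + 2·6 = 68 + 12 = 80°C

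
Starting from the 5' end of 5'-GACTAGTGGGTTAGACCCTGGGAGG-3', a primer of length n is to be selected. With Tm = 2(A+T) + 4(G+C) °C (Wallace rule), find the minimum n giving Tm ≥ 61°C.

First 19 bases: GACTAGTGGGTTAGACCCT → Tm = 58°C (< 61°C)
First 20 bases: GACTAGTGGGTTAGACCCTG → Tm = 62°C (≥ 61°C)
Since every base adds ≥2°C, Tm only increases with n, so the threshold is first crossed at n = 20.

n = 20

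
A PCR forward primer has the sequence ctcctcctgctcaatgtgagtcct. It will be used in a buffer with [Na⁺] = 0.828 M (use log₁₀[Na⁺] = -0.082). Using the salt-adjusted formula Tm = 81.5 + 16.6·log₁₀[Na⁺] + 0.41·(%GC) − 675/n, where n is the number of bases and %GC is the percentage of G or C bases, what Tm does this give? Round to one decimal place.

74.2°C

Length n = 24. G=4, C=9, T=8, A=3
G+C = 13, so %GC = 13/24 × 100 = 54.167%
Salt term: 16.6 × (-0.082) = -1.361
GC term: 0.41 × 54.167 = 22.208; length term: −675/24 = −28.125
Tm = 81.5 + (-1.361) + 22.208 − 28.125 = 74.222 → 74.2°C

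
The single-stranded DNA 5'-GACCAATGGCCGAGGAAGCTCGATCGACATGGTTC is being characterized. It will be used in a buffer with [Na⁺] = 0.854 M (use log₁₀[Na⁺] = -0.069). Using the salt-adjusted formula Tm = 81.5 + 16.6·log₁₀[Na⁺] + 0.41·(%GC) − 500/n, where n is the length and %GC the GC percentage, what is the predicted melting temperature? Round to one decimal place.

89.5°C

Length n = 35. Counting bases: A=9, G=11, C=9, T=6
G+C = 20, so %GC = 20/35 × 100 = 57.143%
Salt term: 16.6 × (-0.069) = -1.145
GC term: 0.41 × 57.143 = 23.429; length term: −500/35 = −14.286
Tm = 81.5 + (-1.145) + 23.429 − 14.286 = 89.498 → 89.5°C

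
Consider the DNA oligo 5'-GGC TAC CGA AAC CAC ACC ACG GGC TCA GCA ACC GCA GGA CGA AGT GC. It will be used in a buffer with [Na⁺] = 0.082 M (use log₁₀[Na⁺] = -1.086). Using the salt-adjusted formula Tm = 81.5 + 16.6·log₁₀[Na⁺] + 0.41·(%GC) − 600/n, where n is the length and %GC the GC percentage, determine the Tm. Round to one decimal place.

76.9°C

Length n = 47. Counting bases: T=3, G=13, A=14, C=17
G+C = 30, so %GC = 30/47 × 100 = 63.83%
Salt term: 16.6 × (-1.086) = -18.028
GC term: 0.41 × 63.83 = 26.17; length term: −600/47 = −12.766
Tm = 81.5 + (-18.028) + 26.17 − 12.766 = 76.876 → 76.9°C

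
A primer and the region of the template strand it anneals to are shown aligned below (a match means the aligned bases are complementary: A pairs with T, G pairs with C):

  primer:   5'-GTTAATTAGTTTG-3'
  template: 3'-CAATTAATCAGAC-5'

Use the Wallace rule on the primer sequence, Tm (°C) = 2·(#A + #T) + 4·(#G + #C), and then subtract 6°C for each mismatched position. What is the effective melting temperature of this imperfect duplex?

Primer base counts: A=3, T=7, G=3, C=0 → A+T=10, G+C=3
Perfect-match Tm = 2(10) + 4(3) = 20 + 12 = 32°C
Mismatches (positions where the bases are not complementary): 1 (at position 11)
Effective Tm = 32 − 1×6 = 32 − 6 = 26°C

26°C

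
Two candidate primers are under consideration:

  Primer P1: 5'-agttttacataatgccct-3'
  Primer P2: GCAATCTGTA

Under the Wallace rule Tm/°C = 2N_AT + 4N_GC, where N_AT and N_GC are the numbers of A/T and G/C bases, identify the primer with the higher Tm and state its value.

Primer P1: A+T=12, G+C=6 → Tm = 2(12)+4(6) = 48°C
Primer P2: A+T=6, G+C=4 → Tm = 2(6)+4(4) = 28°C
48°C vs 28°C → primer P1 is higher.

Primer P1, 48°C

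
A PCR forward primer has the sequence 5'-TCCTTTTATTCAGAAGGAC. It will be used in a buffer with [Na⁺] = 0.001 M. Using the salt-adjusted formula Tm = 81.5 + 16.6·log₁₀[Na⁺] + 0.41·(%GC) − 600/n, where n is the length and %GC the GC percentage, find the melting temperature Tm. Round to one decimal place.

Length n = 19. Counting bases: A=5, G=3, T=7, C=4
G+C = 7, so %GC = 7/19 × 100 = 36.842%
Salt term: 16.6 × (-3) = -49.8
GC term: 0.41 × 36.842 = 15.105; length term: −600/19 = −31.579
Tm = 81.5 + (-49.8) + 15.105 − 31.579 = 15.226 → 15.2°C

15.2°C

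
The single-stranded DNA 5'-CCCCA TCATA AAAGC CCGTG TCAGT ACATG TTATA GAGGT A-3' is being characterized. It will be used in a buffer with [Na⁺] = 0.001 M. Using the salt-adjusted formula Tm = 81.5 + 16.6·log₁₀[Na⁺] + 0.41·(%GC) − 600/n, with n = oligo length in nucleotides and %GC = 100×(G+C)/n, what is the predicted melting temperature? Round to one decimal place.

Length n = 41. A=13, T=10, G=8, C=10
G+C = 18, so %GC = 18/41 × 100 = 43.902%
Salt term: 16.6 × (-3) = -49.8
GC term: 0.41 × 43.902 = 18; length term: −600/41 = −14.634
Tm = 81.5 + (-49.8) + 18 − 14.634 = 35.066 → 35.1°C

35.1°C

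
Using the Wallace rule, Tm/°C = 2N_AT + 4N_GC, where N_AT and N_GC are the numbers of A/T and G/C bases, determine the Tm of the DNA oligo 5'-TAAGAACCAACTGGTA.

44°C

Scanning the sequence gives G=3, C=3, T=3, A=7.
So N_AT = 10 and N_GC = 6.
Tm = 2(10) + 4(6) = 20 + 24 = 44°C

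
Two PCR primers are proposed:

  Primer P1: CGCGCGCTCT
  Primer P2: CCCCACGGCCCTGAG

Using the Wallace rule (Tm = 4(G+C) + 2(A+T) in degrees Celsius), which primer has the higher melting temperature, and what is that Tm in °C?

Primer P2, 54°C

Primer P1: A+T=2, G+C=8 → Tm = 2(2)+4(8) = 36°C
Primer P2: A+T=3, G+C=12 → Tm = 2(3)+4(12) = 54°C
36°C vs 54°C → primer P2 is higher.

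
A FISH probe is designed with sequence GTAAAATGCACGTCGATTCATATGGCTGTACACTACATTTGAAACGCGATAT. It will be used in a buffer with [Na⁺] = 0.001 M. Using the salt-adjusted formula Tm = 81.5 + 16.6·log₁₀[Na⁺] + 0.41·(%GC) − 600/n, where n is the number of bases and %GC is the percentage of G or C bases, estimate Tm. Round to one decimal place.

Length n = 52. Counting bases: G=10, T=15, A=17, C=10
G+C = 20, so %GC = 20/52 × 100 = 38.462%
Salt term: 16.6 × (-3) = -49.8
GC term: 0.41 × 38.462 = 15.769; length term: −600/52 = −11.538
Tm = 81.5 + (-49.8) + 15.769 − 11.538 = 35.931 → 35.9°C

35.9°C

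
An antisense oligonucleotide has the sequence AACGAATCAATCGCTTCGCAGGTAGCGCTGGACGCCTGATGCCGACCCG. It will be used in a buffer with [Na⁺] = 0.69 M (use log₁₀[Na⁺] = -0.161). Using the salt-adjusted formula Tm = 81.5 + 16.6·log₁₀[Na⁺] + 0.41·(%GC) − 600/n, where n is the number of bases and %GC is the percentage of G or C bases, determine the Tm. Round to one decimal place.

91.7°C

Length n = 49. C=16, G=14, T=8, A=11
G+C = 30, so %GC = 30/49 × 100 = 61.224%
Salt term: 16.6 × (-0.161) = -2.673
GC term: 0.41 × 61.224 = 25.102; length term: −600/49 = −12.245
Tm = 81.5 + (-2.673) + 25.102 − 12.245 = 91.684 → 91.7°C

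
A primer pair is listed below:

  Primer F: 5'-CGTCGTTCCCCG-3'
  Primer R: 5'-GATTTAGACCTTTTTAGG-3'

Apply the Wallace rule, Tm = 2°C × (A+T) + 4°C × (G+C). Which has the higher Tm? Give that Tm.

Primer F: A+T=3, G+C=9 → Tm = 2(3)+4(9) = 42°C
Primer R: A+T=12, G+C=6 → Tm = 2(12)+4(6) = 48°C
42°C vs 48°C → primer R is higher.

Primer R, 48°C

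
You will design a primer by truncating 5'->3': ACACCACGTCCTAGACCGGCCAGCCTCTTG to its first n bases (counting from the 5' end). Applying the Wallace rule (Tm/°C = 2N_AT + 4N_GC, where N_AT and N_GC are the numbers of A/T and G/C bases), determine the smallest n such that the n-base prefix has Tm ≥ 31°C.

n = 10

First 9 bases: ACACCACGT → Tm = 28°C (< 31°C)
First 10 bases: ACACCACGTC → Tm = 32°C (≥ 31°C)
Each additional base adds 2°C (A/T) or 4°C (G/C), so Tm is non-decreasing in n; n = 10 is the first length to reach 31°C.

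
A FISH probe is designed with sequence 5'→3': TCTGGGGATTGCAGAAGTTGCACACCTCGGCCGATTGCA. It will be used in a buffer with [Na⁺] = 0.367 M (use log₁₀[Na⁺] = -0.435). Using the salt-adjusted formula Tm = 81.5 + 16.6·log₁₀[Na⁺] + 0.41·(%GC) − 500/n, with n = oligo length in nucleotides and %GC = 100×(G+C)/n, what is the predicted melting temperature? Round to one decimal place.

84.6°C

Length n = 39. Scanning the sequence gives T=9, C=10, A=8, G=12.
G+C = 22, so %GC = 22/39 × 100 = 56.41%
Salt term: 16.6 × (-0.435) = -7.221
GC term: 0.41 × 56.41 = 23.128; length term: −500/39 = −12.821
Tm = 81.5 + (-7.221) + 23.128 − 12.821 = 84.586 → 84.6°C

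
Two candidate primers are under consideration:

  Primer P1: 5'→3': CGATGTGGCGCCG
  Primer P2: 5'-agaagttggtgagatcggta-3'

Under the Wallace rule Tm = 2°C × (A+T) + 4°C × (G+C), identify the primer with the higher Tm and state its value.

Primer P1: A+T=3, G+C=10 → Tm = 2(3)+4(10) = 46°C
Primer P2: A+T=11, G+C=9 → Tm = 2(11)+4(9) = 58°C
46°C vs 58°C → primer P2 is higher.

Primer P2, 58°C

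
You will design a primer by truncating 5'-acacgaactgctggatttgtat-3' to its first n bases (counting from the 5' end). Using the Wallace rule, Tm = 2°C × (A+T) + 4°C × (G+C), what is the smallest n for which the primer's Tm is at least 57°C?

n = 20

First 19 bases: ACACGAACTGCTGGATTTG → Tm = 56°C (< 57°C)
First 20 bases: ACACGAACTGCTGGATTTGT → Tm = 58°C (≥ 57°C)
Each additional base adds 2°C (A/T) or 4°C (G/C), so Tm is non-decreasing in n; n = 20 is the first length to reach 57°C.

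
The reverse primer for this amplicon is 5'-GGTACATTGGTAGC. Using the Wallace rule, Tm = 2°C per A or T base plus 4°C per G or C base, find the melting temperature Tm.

Base counts: C=2, T=4, A=3, G=5
AT pairs contribute 7, GC pairs contribute 7.
Tm = 2(7) + 4(7) = 14 + 28 = 42°C

42°C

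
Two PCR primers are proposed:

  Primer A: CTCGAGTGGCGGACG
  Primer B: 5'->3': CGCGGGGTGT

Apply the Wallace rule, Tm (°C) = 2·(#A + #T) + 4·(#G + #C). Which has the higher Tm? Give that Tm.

Primer A, 52°C

Primer A: A+T=4, G+C=11 → Tm = 2(4)+4(11) = 52°C
Primer B: A+T=2, G+C=8 → Tm = 2(2)+4(8) = 36°C
52°C vs 36°C → primer A is higher.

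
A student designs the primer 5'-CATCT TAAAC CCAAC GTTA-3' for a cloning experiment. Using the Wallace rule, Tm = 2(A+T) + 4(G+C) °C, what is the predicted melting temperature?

Base counts: C=6, G=1, T=5, A=7
AT pairs contribute 12, GC pairs contribute 7.
Tm = 2(12) + 4(7) = 24 + 28 = 52°C

52°C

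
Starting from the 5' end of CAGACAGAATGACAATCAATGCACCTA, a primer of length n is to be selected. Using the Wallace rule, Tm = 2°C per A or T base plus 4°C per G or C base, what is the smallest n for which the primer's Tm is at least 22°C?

First 6 bases: CAGACA → Tm = 18°C (< 22°C)
First 7 bases: CAGACAG → Tm = 22°C (≥ 22°C)
Each additional base adds 2°C (A/T) or 4°C (G/C), so Tm is non-decreasing in n; n = 7 is the first length to reach 22°C.

n = 7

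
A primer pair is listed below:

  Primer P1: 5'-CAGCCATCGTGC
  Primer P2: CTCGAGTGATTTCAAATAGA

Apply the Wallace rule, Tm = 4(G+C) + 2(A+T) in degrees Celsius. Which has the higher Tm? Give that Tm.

Primer P1: A+T=4, G+C=8 → Tm = 2(4)+4(8) = 40°C
Primer P2: A+T=13, G+C=7 → Tm = 2(13)+4(7) = 54°C
40°C vs 54°C → primer P2 is higher.

Primer P2, 54°C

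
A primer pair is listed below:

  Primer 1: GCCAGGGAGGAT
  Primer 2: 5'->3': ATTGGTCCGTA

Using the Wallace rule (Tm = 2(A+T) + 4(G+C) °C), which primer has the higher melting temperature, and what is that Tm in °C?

Primer 1, 40°C

Primer 1: A+T=4, G+C=8 → Tm = 2(4)+4(8) = 40°C
Primer 2: A+T=6, G+C=5 → Tm = 2(6)+4(5) = 32°C
40°C vs 32°C → primer 1 is higher.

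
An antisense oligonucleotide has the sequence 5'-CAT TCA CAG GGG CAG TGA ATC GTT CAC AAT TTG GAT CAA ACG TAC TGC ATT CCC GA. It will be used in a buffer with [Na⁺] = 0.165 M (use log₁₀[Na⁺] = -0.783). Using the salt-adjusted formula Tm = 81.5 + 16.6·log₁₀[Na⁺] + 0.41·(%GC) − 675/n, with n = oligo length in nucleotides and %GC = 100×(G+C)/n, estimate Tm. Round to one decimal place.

75.5°C

Length n = 56. Counting bases: C=14, A=16, T=14, G=12
G+C = 26, so %GC = 26/56 × 100 = 46.429%
Salt term: 16.6 × (-0.783) = -12.998
GC term: 0.41 × 46.429 = 19.036; length term: −675/56 = −12.054
Tm = 81.5 + (-12.998) + 19.036 − 12.054 = 75.484 → 75.5°C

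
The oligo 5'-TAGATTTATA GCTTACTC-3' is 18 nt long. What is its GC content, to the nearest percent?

G=2, A=5, T=8, C=3
G+C = 2 + 3 = 5 out of 18 bases
%GC = 5/18 × 100 = 27.78% ≈ 28%

28%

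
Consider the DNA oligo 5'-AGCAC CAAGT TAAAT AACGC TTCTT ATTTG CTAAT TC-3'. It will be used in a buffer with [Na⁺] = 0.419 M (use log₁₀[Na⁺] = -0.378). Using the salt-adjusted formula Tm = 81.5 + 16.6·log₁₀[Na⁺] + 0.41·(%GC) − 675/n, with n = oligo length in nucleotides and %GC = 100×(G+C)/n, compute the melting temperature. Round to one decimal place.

Length n = 37. Scanning the sequence gives C=8, A=12, G=4, T=13.
G+C = 12, so %GC = 12/37 × 100 = 32.432%
Salt term: 16.6 × (-0.378) = -6.275
GC term: 0.41 × 32.432 = 13.297; length term: −675/37 = −18.243
Tm = 81.5 + (-6.275) + 13.297 − 18.243 = 70.279 → 70.3°C

70.3°C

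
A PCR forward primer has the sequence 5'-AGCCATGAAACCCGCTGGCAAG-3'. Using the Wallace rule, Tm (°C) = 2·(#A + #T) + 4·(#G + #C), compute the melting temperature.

Counting bases: C=7, G=6, T=2, A=7
So N_AT = 9 and N_GC = 13.
Tm = 4·13 + 2·9 = 52 + 18 = 70°C

70°C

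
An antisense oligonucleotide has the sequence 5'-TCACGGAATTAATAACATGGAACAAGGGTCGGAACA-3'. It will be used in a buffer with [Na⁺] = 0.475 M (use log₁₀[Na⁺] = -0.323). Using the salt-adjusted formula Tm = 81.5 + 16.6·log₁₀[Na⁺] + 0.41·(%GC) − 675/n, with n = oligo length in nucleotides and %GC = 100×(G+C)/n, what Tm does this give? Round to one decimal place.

Length n = 36. Scanning the sequence gives A=15, C=6, T=6, G=9.
G+C = 15, so %GC = 15/36 × 100 = 41.667%
Salt term: 16.6 × (-0.323) = -5.362
GC term: 0.41 × 41.667 = 17.083; length term: −675/36 = −18.75
Tm = 81.5 + (-5.362) + 17.083 − 18.75 = 74.471 → 74.5°C

74.5°C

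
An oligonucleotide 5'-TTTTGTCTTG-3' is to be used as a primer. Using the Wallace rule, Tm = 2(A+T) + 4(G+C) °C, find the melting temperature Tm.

Counting bases: A=0, T=7, G=2, C=1
A+T = 7, G+C = 3
Tm = 4·3 + 2·7 = 12 + 14 = 26°C

26°C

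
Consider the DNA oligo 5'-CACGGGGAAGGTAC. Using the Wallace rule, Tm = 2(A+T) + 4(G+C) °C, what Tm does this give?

46°C

Scanning the sequence gives A=4, C=3, G=6, T=1.
So N_AT = 5 and N_GC = 9.
Tm = 4·9 + 2·5 = 36 + 10 = 46°C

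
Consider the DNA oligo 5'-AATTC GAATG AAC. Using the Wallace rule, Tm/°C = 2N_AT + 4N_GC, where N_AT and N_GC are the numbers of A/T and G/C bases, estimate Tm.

34°C

C=2, T=3, A=6, G=2
So N_AT = 9 and N_GC = 4.
Tm = 2×9 + 4×4 = 34°C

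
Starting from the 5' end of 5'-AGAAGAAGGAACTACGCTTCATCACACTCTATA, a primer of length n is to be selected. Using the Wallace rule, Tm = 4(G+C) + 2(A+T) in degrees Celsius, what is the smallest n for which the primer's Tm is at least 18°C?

First 6 bases: AGAAGA → Tm = 16°C (< 18°C)
First 7 bases: AGAAGAA → Tm = 18°C (≥ 18°C)
Each additional base adds 2°C (A/T) or 4°C (G/C), so Tm is non-decreasing in n; n = 7 is the first length to reach 18°C.

n = 7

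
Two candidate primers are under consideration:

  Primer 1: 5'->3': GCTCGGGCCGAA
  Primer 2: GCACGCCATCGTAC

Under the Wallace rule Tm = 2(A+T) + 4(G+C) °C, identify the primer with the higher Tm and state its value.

Primer 1: A+T=3, G+C=9 → Tm = 2(3)+4(9) = 42°C
Primer 2: A+T=5, G+C=9 → Tm = 2(5)+4(9) = 46°C
42°C vs 46°C → primer 2 is higher.

Primer 2, 46°C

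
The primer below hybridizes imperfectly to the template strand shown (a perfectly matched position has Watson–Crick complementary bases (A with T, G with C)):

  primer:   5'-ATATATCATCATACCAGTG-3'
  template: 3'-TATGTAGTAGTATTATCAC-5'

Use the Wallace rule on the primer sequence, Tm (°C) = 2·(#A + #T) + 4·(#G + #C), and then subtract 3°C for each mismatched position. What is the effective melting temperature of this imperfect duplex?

Primer base counts: A=7, T=6, G=2, C=4 → A+T=13, G+C=6
Perfect-match Tm = 2(13) + 4(6) = 26 + 24 = 50°C
Mismatches (positions where the bases are not complementary): 3 (at positions 4, 14, 15)
Effective Tm = 50 − 3×3 = 50 − 9 = 41°C

41°C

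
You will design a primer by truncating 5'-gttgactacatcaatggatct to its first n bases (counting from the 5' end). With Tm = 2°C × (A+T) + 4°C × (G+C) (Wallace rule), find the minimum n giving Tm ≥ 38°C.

First 13 bases: GTTGACTACATCA → Tm = 36°C (< 38°C)
First 14 bases: GTTGACTACATCAA → Tm = 38°C (≥ 38°C)
Each additional base adds 2°C (A/T) or 4°C (G/C), so Tm is non-decreasing in n; n = 14 is the first length to reach 38°C.

n = 14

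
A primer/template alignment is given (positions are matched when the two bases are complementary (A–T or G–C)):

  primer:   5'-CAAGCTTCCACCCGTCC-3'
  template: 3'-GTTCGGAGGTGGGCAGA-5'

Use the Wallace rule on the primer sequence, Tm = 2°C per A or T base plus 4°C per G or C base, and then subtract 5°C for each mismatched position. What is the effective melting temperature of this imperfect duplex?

46°C

Primer base counts: A=3, T=3, G=2, C=9 → A+T=6, G+C=11
Perfect-match Tm = 2(6) + 4(11) = 12 + 44 = 56°C
Mismatches (positions where the bases are not complementary): 2 (at positions 6, 17)
Effective Tm = 56 − 2×5 = 56 − 10 = 46°C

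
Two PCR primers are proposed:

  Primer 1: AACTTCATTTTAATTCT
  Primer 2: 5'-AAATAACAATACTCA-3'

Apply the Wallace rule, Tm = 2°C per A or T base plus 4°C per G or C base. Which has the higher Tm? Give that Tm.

Primer 1, 40°C

Primer 1: A+T=14, G+C=3 → Tm = 2(14)+4(3) = 40°C
Primer 2: A+T=12, G+C=3 → Tm = 2(12)+4(3) = 36°C
40°C vs 36°C → primer 1 is higher.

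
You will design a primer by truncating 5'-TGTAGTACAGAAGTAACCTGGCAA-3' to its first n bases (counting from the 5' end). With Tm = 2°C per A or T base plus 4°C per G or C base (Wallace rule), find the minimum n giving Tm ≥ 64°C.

n = 22

First 21 bases: TGTAGTACAGAAGTAACCTGG → Tm = 60°C (< 64°C)
First 22 bases: TGTAGTACAGAAGTAACCTGGC → Tm = 64°C (≥ 64°C)
Each additional base adds 2°C (A/T) or 4°C (G/C), so Tm is non-decreasing in n; n = 22 is the first length to reach 64°C.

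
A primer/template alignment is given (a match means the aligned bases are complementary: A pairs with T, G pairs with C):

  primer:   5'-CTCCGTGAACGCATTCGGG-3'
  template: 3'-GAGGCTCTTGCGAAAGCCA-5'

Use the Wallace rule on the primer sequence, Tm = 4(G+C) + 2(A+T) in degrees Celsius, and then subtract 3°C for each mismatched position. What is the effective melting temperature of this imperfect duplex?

Primer base counts: A=3, T=4, G=6, C=6 → A+T=7, G+C=12
Perfect-match Tm = 2(7) + 4(12) = 14 + 48 = 62°C
Mismatches (positions where the bases are not complementary): 3 (at positions 6, 13, 19)
Effective Tm = 62 − 3×3 = 62 − 9 = 53°C

53°C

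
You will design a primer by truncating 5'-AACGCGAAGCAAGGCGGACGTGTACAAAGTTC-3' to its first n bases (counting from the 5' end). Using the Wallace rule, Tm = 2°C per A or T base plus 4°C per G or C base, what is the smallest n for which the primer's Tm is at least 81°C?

First 25 bases: AACGCGAAGCAAGGCGGACGTGTAC → Tm = 80°C (< 81°C)
First 26 bases: AACGCGAAGCAAGGCGGACGTGTACA → Tm = 82°C (≥ 81°C)
Since every base adds ≥2°C, Tm only increases with n, so the threshold is first crossed at n = 26.

n = 26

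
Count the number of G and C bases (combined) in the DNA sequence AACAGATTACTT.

Counting bases: G=1, T=4, C=2, A=5
Total G or C: 1 + 2 = 3

3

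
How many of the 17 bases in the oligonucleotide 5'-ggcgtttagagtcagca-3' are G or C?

9

Scanning the sequence gives A=4, T=4, C=3, G=6.
Total G or C: 6 + 3 = 9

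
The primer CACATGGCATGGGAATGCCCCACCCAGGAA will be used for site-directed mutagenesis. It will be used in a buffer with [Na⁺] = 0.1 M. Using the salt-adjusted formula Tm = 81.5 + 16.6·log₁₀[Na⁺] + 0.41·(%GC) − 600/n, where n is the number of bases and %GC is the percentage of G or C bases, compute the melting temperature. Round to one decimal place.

Length n = 30. Base counts: A=9, C=10, G=8, T=3
G+C = 18, so %GC = 18/30 × 100 = 60%
Salt term: 16.6 × (-1) = -16.6
GC term: 0.41 × 60 = 24.6; length term: −600/30 = −20
Tm = 81.5 + (-16.6) + 24.6 − 20 = 69.5 → 69.5°C

69.5°C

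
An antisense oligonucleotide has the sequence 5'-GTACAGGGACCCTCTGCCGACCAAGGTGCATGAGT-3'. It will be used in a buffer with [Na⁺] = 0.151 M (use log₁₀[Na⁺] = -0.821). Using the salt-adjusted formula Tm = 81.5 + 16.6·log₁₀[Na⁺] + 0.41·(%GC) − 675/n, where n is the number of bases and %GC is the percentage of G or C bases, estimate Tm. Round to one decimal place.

73.2°C

Length n = 35. Scanning the sequence gives A=8, G=11, T=6, C=10.
G+C = 21, so %GC = 21/35 × 100 = 60%
Salt term: 16.6 × (-0.821) = -13.629
GC term: 0.41 × 60 = 24.6; length term: −675/35 = −19.286
Tm = 81.5 + (-13.629) + 24.6 − 19.286 = 73.185 → 73.2°C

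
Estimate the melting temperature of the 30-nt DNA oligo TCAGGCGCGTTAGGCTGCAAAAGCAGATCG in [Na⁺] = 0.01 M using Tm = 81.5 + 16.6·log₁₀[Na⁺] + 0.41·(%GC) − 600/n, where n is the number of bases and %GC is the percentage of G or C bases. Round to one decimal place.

Length n = 30. Scanning the sequence gives C=7, A=8, T=5, G=10.
G+C = 17, so %GC = 17/30 × 100 = 56.667%
Salt term: 16.6 × (-2) = -33.2
GC term: 0.41 × 56.667 = 23.233; length term: −600/30 = −20
Tm = 81.5 + (-33.2) + 23.233 − 20 = 51.533 → 51.5°C

51.5°C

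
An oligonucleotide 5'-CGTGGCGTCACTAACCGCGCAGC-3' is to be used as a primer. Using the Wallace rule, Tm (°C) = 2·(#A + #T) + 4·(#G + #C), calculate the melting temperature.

Base counts: C=9, T=3, G=7, A=4
A+T = 7, G+C = 16
Tm = 2×7 + 4×16 = 78°C

78°C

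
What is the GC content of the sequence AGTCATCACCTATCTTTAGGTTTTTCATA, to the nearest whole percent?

G=3, C=6, T=13, A=7
G+C = 3 + 6 = 9 out of 29 bases
%GC = 9/29 × 100 = 31.03% ≈ 31%

31%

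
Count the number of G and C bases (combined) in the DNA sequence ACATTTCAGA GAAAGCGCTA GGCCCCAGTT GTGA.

17

Base counts: T=7, A=10, C=8, G=9
G+C = 9 + 8 = 17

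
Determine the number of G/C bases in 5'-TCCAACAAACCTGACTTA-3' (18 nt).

7

Base counts: C=6, G=1, T=4, A=7
Total G or C: 1 + 6 = 7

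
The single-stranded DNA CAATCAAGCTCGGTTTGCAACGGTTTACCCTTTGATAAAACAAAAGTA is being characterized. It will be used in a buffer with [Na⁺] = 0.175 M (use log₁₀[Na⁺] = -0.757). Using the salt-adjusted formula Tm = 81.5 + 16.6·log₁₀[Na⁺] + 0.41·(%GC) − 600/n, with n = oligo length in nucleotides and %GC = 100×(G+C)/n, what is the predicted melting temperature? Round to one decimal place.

Length n = 48. Counting bases: A=17, G=8, C=10, T=13
G+C = 18, so %GC = 18/48 × 100 = 37.5%
Salt term: 16.6 × (-0.757) = -12.566
GC term: 0.41 × 37.5 = 15.375; length term: −600/48 = −12.5
Tm = 81.5 + (-12.566) + 15.375 − 12.5 = 71.809 → 71.8°C

71.8°C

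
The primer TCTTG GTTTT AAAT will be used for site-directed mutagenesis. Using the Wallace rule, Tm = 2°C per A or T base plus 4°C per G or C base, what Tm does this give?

34°C

Scanning the sequence gives T=8, G=2, C=1, A=3.
So N_AT = 11 and N_GC = 3.
Tm = 4·3 + 2·11 = 12 + 22 = 34°C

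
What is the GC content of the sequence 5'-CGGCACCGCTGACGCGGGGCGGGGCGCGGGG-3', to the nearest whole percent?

A=2, T=1, G=18, C=10
G+C = 18 + 10 = 28 out of 31 bases
%GC = 28/31 × 100 = 90.32% ≈ 90%

90%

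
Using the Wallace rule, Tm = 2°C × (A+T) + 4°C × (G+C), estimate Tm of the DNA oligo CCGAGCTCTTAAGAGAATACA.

Counting bases: T=4, A=8, G=4, C=5
AT pairs contribute 12, GC pairs contribute 9.
Tm = 4·9 + 2·12 = 36 + 24 = 60°C

60°C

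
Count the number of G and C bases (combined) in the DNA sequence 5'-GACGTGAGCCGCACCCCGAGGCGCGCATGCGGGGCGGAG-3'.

Base counts: T=2, G=18, C=13, A=6
G+C = 18 + 13 = 31

31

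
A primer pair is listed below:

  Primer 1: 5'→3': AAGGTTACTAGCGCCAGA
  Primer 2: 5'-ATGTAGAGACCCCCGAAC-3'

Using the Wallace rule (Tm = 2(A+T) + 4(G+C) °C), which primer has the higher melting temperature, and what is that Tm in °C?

Primer 1: A+T=9, G+C=9 → Tm = 2(9)+4(9) = 54°C
Primer 2: A+T=8, G+C=10 → Tm = 2(8)+4(10) = 56°C
54°C vs 56°C → primer 2 is higher.

Primer 2, 56°C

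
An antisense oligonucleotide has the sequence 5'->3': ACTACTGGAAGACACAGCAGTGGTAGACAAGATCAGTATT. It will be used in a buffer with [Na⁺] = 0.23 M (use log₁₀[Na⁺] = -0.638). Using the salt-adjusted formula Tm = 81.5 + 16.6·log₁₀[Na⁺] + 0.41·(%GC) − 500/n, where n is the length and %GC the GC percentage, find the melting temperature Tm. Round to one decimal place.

Length n = 40. Base counts: T=8, A=15, G=10, C=7
G+C = 17, so %GC = 17/40 × 100 = 42.5%
Salt term: 16.6 × (-0.638) = -10.591
GC term: 0.41 × 42.5 = 17.425; length term: −500/40 = −12.5
Tm = 81.5 + (-10.591) + 17.425 − 12.5 = 75.834 → 75.8°C

75.8°C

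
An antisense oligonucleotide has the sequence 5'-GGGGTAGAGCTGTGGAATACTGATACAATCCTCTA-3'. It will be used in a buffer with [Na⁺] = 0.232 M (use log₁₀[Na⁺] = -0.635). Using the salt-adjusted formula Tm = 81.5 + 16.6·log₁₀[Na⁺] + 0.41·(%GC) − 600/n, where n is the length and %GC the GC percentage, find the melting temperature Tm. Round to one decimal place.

Length n = 35. Scanning the sequence gives G=10, C=6, A=10, T=9.
G+C = 16, so %GC = 16/35 × 100 = 45.714%
Salt term: 16.6 × (-0.635) = -10.541
GC term: 0.41 × 45.714 = 18.743; length term: −600/35 = −17.143
Tm = 81.5 + (-10.541) + 18.743 − 17.143 = 72.559 → 72.6°C

72.6°C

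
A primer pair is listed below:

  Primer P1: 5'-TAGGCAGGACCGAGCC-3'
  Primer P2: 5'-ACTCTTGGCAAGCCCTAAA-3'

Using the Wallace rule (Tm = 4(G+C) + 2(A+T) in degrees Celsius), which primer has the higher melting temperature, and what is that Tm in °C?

Primer P2, 56°C

Primer P1: A+T=5, G+C=11 → Tm = 2(5)+4(11) = 54°C
Primer P2: A+T=10, G+C=9 → Tm = 2(10)+4(9) = 56°C
54°C vs 56°C → primer P2 is higher.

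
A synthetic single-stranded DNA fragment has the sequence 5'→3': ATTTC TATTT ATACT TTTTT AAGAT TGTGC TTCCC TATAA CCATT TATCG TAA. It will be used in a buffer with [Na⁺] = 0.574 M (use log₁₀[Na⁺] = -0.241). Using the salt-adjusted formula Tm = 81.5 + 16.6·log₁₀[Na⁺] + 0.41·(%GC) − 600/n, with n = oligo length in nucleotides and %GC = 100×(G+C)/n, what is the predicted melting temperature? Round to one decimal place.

76.2°C

Length n = 53. Scanning the sequence gives T=26, G=4, A=14, C=9.
G+C = 13, so %GC = 13/53 × 100 = 24.528%
Salt term: 16.6 × (-0.241) = -4.001
GC term: 0.41 × 24.528 = 10.056; length term: −600/53 = −11.321
Tm = 81.5 + (-4.001) + 10.056 − 11.321 = 76.234 → 76.2°C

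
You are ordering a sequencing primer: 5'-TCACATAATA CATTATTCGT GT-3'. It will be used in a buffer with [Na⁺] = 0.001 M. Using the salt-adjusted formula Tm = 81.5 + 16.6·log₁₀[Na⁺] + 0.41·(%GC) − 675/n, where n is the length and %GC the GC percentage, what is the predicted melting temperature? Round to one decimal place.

12.2°C

Length n = 22. A=7, G=2, C=4, T=9
G+C = 6, so %GC = 6/22 × 100 = 27.273%
Salt term: 16.6 × (-3) = -49.8
GC term: 0.41 × 27.273 = 11.182; length term: −675/22 = −30.682
Tm = 81.5 + (-49.8) + 11.182 − 30.682 = 12.2 → 12.2°C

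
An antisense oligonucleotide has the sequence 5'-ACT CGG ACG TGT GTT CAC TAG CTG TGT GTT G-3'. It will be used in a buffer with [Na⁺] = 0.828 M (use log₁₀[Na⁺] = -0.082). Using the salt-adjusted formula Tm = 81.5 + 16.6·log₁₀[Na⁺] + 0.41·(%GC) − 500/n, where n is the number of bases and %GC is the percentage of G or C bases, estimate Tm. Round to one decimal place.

85.2°C

Length n = 31. Base counts: C=6, T=11, A=4, G=10
G+C = 16, so %GC = 16/31 × 100 = 51.613%
Salt term: 16.6 × (-0.082) = -1.361
GC term: 0.41 × 51.613 = 21.161; length term: −500/31 = −16.129
Tm = 81.5 + (-1.361) + 21.161 − 16.129 = 85.171 → 85.2°C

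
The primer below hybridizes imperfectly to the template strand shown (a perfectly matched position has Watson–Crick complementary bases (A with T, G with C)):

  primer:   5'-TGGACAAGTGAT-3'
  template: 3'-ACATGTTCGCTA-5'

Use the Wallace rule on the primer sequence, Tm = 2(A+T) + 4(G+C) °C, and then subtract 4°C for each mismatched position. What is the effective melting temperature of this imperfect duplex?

26°C

Primer base counts: A=4, T=3, G=4, C=1 → A+T=7, G+C=5
Perfect-match Tm = 2(7) + 4(5) = 14 + 20 = 34°C
Mismatches (positions where the bases are not complementary): 2 (at positions 3, 9)
Effective Tm = 34 − 2×4 = 34 − 8 = 26°C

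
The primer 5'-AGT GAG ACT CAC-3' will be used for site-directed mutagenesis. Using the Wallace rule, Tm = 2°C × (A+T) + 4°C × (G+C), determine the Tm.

T=2, A=4, G=3, C=3
So N_AT = 6 and N_GC = 6.
Tm = 2(6) + 4(6) = 12 + 24 = 36°C

36°C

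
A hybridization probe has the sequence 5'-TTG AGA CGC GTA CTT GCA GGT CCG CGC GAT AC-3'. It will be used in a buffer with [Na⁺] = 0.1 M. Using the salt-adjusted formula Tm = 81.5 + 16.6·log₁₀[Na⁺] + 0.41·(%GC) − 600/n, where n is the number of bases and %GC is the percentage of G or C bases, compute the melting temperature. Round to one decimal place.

70.5°C

Length n = 32. C=9, G=10, A=6, T=7
G+C = 19, so %GC = 19/32 × 100 = 59.375%
Salt term: 16.6 × (-1) = -16.6
GC term: 0.41 × 59.375 = 24.344; length term: −600/32 = −18.75
Tm = 81.5 + (-16.6) + 24.344 − 18.75 = 70.494 → 70.5°C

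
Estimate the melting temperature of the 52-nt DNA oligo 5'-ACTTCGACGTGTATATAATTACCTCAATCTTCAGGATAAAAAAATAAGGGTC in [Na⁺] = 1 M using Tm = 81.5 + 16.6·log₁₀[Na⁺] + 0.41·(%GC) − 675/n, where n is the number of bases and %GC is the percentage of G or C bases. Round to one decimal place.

81.9°C

Length n = 52. T=15, A=20, G=8, C=9
G+C = 17, so %GC = 17/52 × 100 = 32.692%
Salt term: 16.6 × (0) = 0
GC term: 0.41 × 32.692 = 13.404; length term: −675/52 = −12.981
Tm = 81.5 + (0) + 13.404 − 12.981 = 81.923 → 81.9°C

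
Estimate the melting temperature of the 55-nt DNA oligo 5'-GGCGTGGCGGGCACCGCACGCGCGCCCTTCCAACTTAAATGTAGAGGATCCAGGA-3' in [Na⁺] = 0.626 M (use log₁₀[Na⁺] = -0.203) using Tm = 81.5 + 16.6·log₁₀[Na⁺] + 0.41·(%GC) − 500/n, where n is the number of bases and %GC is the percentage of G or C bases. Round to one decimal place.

Length n = 55. C=17, A=12, T=8, G=18
G+C = 35, so %GC = 35/55 × 100 = 63.636%
Salt term: 16.6 × (-0.203) = -3.37
GC term: 0.41 × 63.636 = 26.091; length term: −500/55 = −9.091
Tm = 81.5 + (-3.37) + 26.091 − 9.091 = 95.13 → 95.1°C

95.1°C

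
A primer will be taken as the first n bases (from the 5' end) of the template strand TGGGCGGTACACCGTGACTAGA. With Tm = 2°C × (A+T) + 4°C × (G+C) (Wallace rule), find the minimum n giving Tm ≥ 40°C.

First 11 bases: TGGGCGGTACA → Tm = 36°C (< 40°C)
First 12 bases: TGGGCGGTACAC → Tm = 40°C (≥ 40°C)
Since every base adds ≥2°C, Tm only increases with n, so the threshold is first crossed at n = 12.

n = 12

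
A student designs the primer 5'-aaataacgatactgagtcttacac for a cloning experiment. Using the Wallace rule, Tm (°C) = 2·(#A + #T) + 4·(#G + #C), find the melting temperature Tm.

Counting bases: A=10, C=5, T=6, G=3
AT pairs contribute 16, GC pairs contribute 8.
Tm = 2(16) + 4(8) = 32 + 32 = 64°C

64°C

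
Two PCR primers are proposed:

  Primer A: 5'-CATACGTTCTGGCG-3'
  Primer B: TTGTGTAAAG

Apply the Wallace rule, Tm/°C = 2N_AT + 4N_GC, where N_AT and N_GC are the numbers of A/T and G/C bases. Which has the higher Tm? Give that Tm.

Primer A: A+T=6, G+C=8 → Tm = 2(6)+4(8) = 44°C
Primer B: A+T=7, G+C=3 → Tm = 2(7)+4(3) = 26°C
44°C vs 26°C → primer A is higher.

Primer A, 44°C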